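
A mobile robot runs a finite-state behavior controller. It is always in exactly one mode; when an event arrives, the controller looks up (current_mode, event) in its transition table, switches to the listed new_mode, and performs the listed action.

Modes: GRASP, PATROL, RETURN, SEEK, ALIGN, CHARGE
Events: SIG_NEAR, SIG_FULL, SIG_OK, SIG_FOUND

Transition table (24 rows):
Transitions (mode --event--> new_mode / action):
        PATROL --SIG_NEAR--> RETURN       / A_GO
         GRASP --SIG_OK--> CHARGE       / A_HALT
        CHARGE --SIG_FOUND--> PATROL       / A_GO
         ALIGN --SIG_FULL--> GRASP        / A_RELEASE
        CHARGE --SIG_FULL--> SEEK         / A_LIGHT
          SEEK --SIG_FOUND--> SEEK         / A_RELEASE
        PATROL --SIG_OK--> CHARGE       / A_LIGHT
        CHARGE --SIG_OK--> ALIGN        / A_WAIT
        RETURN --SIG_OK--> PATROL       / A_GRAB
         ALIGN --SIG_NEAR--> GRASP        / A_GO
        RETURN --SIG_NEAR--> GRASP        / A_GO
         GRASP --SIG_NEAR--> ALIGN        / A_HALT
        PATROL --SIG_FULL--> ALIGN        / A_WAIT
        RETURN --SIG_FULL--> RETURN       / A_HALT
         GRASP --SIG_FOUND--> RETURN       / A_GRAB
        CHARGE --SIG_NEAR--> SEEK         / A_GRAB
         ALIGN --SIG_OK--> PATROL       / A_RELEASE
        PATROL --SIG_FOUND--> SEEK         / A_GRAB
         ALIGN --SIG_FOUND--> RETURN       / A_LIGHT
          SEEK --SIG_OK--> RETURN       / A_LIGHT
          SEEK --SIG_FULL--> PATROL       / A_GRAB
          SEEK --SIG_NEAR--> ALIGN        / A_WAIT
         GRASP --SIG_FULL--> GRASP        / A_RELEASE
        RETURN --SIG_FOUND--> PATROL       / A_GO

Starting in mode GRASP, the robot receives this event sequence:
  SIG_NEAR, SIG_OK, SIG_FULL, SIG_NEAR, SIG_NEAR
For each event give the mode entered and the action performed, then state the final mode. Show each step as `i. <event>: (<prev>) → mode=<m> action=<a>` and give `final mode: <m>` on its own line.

1. SIG_NEAR: (GRASP) → mode=ALIGN action=A_HALT
2. SIG_OK: (ALIGN) → mode=PATROL action=A_RELEASE
3. SIG_FULL: (PATROL) → mode=ALIGN action=A_WAIT
4. SIG_NEAR: (ALIGN) → mode=GRASP action=A_GO
5. SIG_NEAR: (GRASP) → mode=ALIGN action=A_HALT

final mode: ALIGN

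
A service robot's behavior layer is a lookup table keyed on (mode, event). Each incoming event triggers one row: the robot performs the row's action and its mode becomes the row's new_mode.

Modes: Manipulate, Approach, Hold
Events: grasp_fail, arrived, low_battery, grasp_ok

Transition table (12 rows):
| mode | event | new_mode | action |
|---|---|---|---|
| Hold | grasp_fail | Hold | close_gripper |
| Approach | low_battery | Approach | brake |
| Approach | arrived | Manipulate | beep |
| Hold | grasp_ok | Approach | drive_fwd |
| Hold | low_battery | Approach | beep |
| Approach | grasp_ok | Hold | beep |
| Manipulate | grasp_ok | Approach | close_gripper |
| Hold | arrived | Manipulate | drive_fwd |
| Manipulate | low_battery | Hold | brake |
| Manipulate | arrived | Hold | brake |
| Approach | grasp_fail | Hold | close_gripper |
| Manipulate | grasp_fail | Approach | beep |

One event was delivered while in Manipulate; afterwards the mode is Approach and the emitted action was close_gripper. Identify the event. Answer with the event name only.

try grasp_fail: (Manipulate, grasp_fail) → (Approach, beep)
try arrived: (Manipulate, arrived) → (Hold, brake)
try low_battery: (Manipulate, low_battery) → (Hold, brake)
try grasp_ok: (Manipulate, grasp_ok) → (Approach, close_gripper)  ← matches

grasp_ok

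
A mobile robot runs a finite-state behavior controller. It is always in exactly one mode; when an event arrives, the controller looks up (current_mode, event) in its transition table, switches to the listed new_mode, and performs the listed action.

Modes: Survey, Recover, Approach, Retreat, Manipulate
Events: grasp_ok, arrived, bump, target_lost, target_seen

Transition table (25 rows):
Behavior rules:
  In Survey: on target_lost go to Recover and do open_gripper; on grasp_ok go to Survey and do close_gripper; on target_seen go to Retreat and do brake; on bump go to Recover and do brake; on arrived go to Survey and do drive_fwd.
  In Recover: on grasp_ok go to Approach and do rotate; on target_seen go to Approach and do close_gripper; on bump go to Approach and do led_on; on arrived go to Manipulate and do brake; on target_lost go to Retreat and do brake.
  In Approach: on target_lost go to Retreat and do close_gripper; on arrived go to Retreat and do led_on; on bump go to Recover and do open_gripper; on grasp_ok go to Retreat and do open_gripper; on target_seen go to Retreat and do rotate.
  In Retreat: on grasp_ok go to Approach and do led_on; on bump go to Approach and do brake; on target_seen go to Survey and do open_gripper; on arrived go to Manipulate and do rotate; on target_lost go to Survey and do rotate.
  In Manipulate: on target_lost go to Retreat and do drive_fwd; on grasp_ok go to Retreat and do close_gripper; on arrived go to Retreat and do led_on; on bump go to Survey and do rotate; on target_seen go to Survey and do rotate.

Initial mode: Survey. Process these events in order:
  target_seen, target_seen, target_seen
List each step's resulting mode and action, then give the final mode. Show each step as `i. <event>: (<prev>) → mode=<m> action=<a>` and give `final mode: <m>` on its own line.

1. target_seen: (Survey) → mode=Retreat action=brake
2. target_seen: (Retreat) → mode=Survey action=open_gripper
3. target_seen: (Survey) → mode=Retreat action=brake

final mode: Retreat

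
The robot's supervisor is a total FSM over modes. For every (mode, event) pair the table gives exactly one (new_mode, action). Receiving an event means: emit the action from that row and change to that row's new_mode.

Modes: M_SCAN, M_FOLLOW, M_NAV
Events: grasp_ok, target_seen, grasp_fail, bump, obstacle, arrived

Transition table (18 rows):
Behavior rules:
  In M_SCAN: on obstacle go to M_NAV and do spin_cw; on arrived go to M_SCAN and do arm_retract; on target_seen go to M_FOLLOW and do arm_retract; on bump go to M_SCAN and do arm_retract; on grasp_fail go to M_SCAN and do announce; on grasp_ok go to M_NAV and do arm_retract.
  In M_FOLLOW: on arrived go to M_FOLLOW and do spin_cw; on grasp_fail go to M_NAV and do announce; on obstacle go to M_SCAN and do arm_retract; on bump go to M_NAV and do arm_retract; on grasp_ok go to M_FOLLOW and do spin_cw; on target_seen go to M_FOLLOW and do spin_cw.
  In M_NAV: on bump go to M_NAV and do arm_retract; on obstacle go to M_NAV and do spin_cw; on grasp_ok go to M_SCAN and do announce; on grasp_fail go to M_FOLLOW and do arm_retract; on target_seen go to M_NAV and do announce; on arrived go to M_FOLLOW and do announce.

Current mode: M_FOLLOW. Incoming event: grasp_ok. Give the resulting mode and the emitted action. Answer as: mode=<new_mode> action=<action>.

mode=M_FOLLOW action=spin_cw

current mode = M_FOLLOW; filter table to that mode:
  (M_FOLLOW, arrived) → (M_FOLLOW, spin_cw)
  (M_FOLLOW, grasp_fail) → (M_NAV, announce)
  (M_FOLLOW, obstacle) → (M_SCAN, arm_retract)
  (M_FOLLOW, bump) → (M_NAV, arm_retract)
  (M_FOLLOW, grasp_ok) → (M_FOLLOW, spin_cw)  ← event matches
  (M_FOLLOW, target_seen) → (M_FOLLOW, spin_cw)
event = grasp_ok selects (M_FOLLOW, spin_cw)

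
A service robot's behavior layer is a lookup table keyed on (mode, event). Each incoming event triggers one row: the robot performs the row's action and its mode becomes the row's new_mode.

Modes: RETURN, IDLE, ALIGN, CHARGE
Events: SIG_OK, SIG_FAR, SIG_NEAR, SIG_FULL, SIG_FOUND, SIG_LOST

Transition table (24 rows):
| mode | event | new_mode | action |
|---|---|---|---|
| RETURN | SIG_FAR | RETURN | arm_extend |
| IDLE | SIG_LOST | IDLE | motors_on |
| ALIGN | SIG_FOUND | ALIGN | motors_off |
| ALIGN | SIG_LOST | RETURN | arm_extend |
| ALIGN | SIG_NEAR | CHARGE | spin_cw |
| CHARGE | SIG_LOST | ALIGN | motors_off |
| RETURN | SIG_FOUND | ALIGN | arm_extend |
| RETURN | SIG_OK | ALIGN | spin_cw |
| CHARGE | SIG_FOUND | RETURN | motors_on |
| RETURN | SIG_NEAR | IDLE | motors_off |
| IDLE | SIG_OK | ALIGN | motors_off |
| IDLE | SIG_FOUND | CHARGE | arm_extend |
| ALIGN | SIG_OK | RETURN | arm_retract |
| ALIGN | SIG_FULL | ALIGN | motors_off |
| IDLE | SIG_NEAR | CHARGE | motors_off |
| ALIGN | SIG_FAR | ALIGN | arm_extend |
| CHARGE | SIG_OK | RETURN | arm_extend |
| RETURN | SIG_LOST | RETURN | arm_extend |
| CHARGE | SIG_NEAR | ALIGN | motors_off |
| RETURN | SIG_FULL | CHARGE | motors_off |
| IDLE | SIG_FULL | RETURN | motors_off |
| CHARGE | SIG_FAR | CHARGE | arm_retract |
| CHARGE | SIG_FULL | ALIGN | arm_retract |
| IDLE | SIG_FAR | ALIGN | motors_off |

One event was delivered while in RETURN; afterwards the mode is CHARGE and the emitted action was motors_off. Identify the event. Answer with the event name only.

SIG_FULL

try SIG_OK: (RETURN, SIG_OK) → (ALIGN, spin_cw)
try SIG_FAR: (RETURN, SIG_FAR) → (RETURN, arm_extend)
try SIG_NEAR: (RETURN, SIG_NEAR) → (IDLE, motors_off)
try SIG_FULL: (RETURN, SIG_FULL) → (CHARGE, motors_off)  ← matches
try SIG_FOUND: (RETURN, SIG_FOUND) → (ALIGN, arm_extend)
try SIG_LOST: (RETURN, SIG_LOST) → (RETURN, arm_extend)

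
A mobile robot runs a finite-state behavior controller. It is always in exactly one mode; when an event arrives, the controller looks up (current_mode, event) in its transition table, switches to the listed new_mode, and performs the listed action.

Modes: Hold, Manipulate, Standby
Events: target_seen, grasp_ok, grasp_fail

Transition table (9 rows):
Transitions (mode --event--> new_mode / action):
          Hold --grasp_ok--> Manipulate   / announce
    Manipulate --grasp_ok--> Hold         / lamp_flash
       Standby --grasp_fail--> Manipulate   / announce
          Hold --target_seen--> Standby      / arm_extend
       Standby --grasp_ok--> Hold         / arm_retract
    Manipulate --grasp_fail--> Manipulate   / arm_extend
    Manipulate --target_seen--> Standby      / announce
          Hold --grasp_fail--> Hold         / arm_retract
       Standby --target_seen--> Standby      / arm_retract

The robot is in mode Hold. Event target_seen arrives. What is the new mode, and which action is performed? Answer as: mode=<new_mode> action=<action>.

mode=Standby action=arm_extend

current mode = Hold; filter table to that mode:
  (Hold, grasp_ok) → (Manipulate, announce)
  (Hold, target_seen) → (Standby, arm_extend)  ← event matches
  (Hold, grasp_fail) → (Hold, arm_retract)
event = target_seen selects (Standby, arm_extend)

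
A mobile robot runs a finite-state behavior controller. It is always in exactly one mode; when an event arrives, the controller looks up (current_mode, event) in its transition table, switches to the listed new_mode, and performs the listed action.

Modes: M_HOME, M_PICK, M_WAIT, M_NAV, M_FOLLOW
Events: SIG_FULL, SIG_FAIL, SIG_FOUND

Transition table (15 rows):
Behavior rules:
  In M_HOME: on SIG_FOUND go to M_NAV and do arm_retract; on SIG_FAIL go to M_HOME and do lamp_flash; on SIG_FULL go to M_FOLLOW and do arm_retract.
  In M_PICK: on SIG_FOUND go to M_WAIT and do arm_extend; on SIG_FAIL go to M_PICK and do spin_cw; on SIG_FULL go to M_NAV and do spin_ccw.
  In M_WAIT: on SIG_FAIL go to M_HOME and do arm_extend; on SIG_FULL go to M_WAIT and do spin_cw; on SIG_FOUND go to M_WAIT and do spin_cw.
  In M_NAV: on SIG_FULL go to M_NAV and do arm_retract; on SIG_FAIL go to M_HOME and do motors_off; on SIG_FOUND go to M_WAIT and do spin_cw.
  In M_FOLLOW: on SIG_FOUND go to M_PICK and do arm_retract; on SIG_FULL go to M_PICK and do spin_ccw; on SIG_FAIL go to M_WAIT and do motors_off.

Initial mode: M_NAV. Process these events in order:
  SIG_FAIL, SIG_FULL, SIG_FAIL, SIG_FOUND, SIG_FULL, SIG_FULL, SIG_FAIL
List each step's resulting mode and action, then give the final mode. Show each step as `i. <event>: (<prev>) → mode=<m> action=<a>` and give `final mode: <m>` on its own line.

final mode: M_HOME

1. SIG_FAIL: (M_NAV) → mode=M_HOME action=motors_off
2. SIG_FULL: (M_HOME) → mode=M_FOLLOW action=arm_retract
3. SIG_FAIL: (M_FOLLOW) → mode=M_WAIT action=motors_off
4. SIG_FOUND: (M_WAIT) → mode=M_WAIT action=spin_cw
5. SIG_FULL: (M_WAIT) → mode=M_WAIT action=spin_cw
6. SIG_FULL: (M_WAIT) → mode=M_WAIT action=spin_cw
7. SIG_FAIL: (M_WAIT) → mode=M_HOME action=arm_extend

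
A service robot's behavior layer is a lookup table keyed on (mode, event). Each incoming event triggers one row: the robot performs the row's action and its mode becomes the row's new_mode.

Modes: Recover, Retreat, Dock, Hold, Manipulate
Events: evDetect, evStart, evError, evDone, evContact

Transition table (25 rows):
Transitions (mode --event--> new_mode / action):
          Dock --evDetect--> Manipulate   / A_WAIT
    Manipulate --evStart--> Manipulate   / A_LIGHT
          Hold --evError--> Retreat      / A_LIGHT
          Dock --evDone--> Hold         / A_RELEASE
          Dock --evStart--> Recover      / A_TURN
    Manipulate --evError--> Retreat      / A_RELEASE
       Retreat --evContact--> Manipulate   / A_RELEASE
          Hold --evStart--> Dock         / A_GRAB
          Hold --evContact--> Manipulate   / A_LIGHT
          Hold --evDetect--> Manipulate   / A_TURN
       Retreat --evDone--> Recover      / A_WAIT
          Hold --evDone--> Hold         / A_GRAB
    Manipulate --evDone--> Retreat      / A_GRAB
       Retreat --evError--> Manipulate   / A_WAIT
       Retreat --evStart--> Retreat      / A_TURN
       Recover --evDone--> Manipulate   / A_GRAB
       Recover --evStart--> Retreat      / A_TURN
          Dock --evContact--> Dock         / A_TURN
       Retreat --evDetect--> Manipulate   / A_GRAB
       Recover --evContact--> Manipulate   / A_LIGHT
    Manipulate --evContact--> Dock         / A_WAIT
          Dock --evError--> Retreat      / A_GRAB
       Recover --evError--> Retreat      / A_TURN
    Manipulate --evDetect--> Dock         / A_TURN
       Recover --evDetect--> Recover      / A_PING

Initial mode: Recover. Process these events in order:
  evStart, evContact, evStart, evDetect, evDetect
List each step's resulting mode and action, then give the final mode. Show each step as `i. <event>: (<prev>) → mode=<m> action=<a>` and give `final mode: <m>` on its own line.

1. evStart: (Recover) → mode=Retreat action=A_TURN
2. evContact: (Retreat) → mode=Manipulate action=A_RELEASE
3. evStart: (Manipulate) → mode=Manipulate action=A_LIGHT
4. evDetect: (Manipulate) → mode=Dock action=A_TURN
5. evDetect: (Dock) → mode=Manipulate action=A_WAIT

final mode: Manipulate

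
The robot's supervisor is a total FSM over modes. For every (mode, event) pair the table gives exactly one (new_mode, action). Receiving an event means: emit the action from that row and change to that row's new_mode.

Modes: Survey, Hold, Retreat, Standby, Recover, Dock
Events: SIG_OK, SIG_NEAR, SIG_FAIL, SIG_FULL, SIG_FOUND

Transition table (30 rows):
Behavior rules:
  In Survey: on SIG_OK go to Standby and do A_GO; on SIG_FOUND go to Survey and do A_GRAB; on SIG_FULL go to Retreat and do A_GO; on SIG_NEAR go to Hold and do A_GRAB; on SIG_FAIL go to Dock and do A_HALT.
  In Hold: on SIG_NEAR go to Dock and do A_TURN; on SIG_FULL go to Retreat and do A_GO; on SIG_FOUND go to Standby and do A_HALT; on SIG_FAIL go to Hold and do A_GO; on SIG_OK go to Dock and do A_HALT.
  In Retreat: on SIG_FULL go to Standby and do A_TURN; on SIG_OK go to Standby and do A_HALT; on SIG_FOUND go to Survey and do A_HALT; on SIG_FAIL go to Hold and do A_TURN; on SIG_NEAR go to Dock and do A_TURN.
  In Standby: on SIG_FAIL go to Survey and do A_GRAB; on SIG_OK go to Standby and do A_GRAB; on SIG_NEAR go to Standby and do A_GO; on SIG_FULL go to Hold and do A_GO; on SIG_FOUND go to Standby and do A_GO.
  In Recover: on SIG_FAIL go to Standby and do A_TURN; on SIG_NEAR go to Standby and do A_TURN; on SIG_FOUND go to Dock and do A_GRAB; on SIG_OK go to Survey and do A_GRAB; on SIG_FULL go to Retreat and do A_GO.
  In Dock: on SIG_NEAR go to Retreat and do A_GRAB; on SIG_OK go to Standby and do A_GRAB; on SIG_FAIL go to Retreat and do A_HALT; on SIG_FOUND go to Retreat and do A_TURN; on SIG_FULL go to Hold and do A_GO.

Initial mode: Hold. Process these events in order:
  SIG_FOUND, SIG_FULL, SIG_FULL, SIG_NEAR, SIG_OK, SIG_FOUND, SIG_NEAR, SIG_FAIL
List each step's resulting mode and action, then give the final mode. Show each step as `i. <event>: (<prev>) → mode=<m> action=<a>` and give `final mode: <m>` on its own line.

final mode: Survey

1. SIG_FOUND: (Hold) → mode=Standby action=A_HALT
2. SIG_FULL: (Standby) → mode=Hold action=A_GO
3. SIG_FULL: (Hold) → mode=Retreat action=A_GO
4. SIG_NEAR: (Retreat) → mode=Dock action=A_TURN
5. SIG_OK: (Dock) → mode=Standby action=A_GRAB
6. SIG_FOUND: (Standby) → mode=Standby action=A_GO
7. SIG_NEAR: (Standby) → mode=Standby action=A_GO
8. SIG_FAIL: (Standby) → mode=Survey action=A_GRAB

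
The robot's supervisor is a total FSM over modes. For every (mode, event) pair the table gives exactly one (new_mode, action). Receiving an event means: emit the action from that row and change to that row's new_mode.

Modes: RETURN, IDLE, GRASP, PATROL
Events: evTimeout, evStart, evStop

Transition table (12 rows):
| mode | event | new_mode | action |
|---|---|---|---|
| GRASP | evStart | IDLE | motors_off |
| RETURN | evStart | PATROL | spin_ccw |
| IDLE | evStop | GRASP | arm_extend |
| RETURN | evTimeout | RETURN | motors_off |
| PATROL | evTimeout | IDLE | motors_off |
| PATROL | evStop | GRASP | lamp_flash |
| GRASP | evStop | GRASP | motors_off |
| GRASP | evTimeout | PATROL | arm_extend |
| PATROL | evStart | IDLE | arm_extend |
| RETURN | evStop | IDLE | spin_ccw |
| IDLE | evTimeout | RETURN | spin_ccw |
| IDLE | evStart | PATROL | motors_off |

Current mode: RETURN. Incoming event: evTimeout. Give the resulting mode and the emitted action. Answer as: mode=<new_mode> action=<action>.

current mode = RETURN; filter table to that mode:
  (RETURN, evStart) → (PATROL, spin_ccw)
  (RETURN, evTimeout) → (RETURN, motors_off)  ← event matches
  (RETURN, evStop) → (IDLE, spin_ccw)
event = evTimeout selects (RETURN, motors_off)

mode=RETURN action=motors_off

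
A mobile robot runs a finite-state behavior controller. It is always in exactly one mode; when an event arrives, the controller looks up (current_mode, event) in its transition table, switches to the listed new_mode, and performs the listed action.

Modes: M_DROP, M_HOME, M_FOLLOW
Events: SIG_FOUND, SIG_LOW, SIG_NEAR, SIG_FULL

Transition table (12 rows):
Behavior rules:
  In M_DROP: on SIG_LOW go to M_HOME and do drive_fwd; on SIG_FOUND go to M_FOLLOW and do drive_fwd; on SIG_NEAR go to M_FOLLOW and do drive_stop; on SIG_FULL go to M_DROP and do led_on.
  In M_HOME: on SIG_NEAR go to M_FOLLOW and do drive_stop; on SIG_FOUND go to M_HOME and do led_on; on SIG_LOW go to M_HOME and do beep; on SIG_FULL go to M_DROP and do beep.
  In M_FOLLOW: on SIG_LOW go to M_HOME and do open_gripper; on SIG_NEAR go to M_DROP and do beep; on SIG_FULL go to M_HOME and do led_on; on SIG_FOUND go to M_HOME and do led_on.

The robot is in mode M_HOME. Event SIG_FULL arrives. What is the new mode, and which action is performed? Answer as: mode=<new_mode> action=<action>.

mode=M_DROP action=beep

current mode = M_HOME; filter table to that mode:
  (M_HOME, SIG_NEAR) → (M_FOLLOW, drive_stop)
  (M_HOME, SIG_FOUND) → (M_HOME, led_on)
  (M_HOME, SIG_LOW) → (M_HOME, beep)
  (M_HOME, SIG_FULL) → (M_DROP, beep)  ← event matches
event = SIG_FULL selects (M_DROP, beep)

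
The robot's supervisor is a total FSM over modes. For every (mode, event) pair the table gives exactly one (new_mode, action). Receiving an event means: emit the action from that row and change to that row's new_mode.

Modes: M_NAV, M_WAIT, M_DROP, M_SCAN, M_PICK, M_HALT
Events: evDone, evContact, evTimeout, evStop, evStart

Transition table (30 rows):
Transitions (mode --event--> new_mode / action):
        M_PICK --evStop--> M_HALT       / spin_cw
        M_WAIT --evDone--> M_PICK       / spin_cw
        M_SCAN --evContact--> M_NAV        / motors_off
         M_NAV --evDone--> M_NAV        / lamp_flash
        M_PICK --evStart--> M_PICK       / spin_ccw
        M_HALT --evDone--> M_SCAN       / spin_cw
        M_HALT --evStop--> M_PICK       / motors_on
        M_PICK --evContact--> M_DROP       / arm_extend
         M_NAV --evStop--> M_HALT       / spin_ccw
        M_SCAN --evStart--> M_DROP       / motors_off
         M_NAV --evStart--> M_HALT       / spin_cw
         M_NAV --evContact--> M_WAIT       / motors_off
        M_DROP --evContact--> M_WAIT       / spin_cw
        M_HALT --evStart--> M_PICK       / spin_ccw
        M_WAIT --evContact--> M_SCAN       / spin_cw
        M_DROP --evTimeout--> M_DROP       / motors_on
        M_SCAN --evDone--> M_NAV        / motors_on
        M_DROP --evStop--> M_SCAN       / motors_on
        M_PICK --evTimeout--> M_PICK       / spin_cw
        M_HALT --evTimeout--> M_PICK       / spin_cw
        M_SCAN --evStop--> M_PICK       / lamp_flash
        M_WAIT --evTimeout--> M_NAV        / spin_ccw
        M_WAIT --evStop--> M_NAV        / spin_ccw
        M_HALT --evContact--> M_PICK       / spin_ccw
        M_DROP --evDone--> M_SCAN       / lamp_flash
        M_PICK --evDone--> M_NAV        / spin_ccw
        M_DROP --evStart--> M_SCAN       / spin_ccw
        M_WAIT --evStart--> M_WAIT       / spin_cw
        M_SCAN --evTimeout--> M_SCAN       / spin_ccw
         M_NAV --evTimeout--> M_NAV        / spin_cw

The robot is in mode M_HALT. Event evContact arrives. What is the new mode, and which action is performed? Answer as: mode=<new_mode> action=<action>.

mode=M_PICK action=spin_ccw

current mode = M_HALT; filter table to that mode:
  (M_HALT, evDone) → (M_SCAN, spin_cw)
  (M_HALT, evStop) → (M_PICK, motors_on)
  (M_HALT, evStart) → (M_PICK, spin_ccw)
  (M_HALT, evTimeout) → (M_PICK, spin_cw)
  (M_HALT, evContact) → (M_PICK, spin_ccw)  ← event matches
event = evContact selects (M_PICK, spin_ccw)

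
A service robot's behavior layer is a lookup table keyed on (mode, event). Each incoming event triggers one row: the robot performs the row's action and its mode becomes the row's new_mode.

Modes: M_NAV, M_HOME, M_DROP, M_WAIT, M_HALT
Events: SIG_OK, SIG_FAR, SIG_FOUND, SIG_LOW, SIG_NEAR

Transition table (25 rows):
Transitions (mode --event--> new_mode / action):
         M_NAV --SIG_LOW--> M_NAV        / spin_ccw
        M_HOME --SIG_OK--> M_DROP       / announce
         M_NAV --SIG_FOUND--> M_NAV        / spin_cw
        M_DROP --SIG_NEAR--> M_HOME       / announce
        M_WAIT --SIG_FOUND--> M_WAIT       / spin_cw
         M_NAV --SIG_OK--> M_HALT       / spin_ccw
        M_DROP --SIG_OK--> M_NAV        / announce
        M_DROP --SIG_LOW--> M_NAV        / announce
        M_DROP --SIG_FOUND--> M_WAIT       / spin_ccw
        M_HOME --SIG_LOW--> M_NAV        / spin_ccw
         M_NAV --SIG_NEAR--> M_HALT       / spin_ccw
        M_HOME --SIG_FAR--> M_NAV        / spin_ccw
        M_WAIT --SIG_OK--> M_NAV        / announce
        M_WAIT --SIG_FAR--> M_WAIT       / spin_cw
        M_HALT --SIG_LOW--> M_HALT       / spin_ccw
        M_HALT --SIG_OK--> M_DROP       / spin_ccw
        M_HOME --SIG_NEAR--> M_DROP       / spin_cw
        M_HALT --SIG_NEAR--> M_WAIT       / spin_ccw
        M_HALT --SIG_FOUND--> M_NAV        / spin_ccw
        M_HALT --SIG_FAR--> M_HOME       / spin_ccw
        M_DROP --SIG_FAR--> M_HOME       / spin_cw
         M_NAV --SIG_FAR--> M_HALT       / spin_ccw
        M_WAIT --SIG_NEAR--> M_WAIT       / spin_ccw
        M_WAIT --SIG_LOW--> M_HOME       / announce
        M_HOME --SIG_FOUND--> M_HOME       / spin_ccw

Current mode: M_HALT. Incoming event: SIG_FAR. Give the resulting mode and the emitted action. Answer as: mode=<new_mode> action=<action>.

mode=M_HOME action=spin_ccw

current mode = M_HALT; filter table to that mode:
  (M_HALT, SIG_LOW) → (M_HALT, spin_ccw)
  (M_HALT, SIG_OK) → (M_DROP, spin_ccw)
  (M_HALT, SIG_NEAR) → (M_WAIT, spin_ccw)
  (M_HALT, SIG_FOUND) → (M_NAV, spin_ccw)
  (M_HALT, SIG_FAR) → (M_HOME, spin_ccw)  ← event matches
event = SIG_FAR selects (M_HOME, spin_ccw)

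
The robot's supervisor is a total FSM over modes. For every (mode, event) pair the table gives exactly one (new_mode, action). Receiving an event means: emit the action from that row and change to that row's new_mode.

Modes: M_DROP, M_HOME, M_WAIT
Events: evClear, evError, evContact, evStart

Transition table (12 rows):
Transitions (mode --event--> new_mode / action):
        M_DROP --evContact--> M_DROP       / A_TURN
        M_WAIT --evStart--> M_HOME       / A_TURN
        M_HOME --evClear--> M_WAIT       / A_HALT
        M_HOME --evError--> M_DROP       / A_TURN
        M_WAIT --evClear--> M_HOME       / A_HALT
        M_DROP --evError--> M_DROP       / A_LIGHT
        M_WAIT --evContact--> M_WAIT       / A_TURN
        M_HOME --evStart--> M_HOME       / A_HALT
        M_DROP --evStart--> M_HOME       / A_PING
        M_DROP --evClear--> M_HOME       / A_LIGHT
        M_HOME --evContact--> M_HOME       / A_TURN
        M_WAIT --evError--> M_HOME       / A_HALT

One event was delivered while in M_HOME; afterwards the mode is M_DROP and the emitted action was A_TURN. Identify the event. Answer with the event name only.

evError

try evClear: (M_HOME, evClear) → (M_WAIT, A_HALT)
try evError: (M_HOME, evError) → (M_DROP, A_TURN)  ← matches
try evContact: (M_HOME, evContact) → (M_HOME, A_TURN)
try evStart: (M_HOME, evStart) → (M_HOME, A_HALT)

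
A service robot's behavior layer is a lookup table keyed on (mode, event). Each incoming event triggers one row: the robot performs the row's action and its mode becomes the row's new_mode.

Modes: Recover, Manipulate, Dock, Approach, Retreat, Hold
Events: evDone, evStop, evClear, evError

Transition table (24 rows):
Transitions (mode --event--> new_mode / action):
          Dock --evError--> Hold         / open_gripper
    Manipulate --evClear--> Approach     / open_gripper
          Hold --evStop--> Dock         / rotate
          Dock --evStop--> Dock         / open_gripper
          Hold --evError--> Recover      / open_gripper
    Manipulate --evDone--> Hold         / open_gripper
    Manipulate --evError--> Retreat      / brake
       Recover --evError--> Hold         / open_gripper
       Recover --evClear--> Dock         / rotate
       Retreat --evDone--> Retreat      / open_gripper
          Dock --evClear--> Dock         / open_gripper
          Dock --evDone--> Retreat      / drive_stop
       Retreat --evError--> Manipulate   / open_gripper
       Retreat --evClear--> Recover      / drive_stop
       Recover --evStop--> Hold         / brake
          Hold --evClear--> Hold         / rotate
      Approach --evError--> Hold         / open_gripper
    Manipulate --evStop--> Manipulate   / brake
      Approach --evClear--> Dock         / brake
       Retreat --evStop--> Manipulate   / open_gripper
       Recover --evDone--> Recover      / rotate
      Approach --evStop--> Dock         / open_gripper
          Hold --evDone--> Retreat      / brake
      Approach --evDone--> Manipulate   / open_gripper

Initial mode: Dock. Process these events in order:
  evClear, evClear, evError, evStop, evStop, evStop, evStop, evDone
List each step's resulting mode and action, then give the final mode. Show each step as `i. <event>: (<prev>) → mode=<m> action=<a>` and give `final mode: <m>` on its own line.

final mode: Retreat

1. evClear: (Dock) → mode=Dock action=open_gripper
2. evClear: (Dock) → mode=Dock action=open_gripper
3. evError: (Dock) → mode=Hold action=open_gripper
4. evStop: (Hold) → mode=Dock action=rotate
5. evStop: (Dock) → mode=Dock action=open_gripper
6. evStop: (Dock) → mode=Dock action=open_gripper
7. evStop: (Dock) → mode=Dock action=open_gripper
8. evDone: (Dock) → mode=Retreat action=drive_stop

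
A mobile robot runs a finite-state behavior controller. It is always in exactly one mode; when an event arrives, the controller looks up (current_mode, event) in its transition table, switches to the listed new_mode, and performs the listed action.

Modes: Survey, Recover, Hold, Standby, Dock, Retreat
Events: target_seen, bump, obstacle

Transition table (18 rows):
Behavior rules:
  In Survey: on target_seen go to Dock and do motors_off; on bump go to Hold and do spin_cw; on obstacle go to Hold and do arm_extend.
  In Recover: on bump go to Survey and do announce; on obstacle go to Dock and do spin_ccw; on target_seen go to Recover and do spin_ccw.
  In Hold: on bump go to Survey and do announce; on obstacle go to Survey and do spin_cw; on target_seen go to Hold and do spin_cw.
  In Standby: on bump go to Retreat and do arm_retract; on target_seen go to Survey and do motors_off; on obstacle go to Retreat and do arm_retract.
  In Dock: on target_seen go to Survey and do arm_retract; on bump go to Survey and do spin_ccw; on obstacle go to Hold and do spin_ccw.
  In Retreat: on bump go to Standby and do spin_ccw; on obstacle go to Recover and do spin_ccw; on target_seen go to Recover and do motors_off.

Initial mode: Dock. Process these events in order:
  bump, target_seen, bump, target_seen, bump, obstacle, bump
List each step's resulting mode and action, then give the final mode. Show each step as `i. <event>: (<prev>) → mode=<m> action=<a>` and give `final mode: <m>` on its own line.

final mode: Survey

1. bump: (Dock) → mode=Survey action=spin_ccw
2. target_seen: (Survey) → mode=Dock action=motors_off
3. bump: (Dock) → mode=Survey action=spin_ccw
4. target_seen: (Survey) → mode=Dock action=motors_off
5. bump: (Dock) → mode=Survey action=spin_ccw
6. obstacle: (Survey) → mode=Hold action=arm_extend
7. bump: (Hold) → mode=Survey action=announce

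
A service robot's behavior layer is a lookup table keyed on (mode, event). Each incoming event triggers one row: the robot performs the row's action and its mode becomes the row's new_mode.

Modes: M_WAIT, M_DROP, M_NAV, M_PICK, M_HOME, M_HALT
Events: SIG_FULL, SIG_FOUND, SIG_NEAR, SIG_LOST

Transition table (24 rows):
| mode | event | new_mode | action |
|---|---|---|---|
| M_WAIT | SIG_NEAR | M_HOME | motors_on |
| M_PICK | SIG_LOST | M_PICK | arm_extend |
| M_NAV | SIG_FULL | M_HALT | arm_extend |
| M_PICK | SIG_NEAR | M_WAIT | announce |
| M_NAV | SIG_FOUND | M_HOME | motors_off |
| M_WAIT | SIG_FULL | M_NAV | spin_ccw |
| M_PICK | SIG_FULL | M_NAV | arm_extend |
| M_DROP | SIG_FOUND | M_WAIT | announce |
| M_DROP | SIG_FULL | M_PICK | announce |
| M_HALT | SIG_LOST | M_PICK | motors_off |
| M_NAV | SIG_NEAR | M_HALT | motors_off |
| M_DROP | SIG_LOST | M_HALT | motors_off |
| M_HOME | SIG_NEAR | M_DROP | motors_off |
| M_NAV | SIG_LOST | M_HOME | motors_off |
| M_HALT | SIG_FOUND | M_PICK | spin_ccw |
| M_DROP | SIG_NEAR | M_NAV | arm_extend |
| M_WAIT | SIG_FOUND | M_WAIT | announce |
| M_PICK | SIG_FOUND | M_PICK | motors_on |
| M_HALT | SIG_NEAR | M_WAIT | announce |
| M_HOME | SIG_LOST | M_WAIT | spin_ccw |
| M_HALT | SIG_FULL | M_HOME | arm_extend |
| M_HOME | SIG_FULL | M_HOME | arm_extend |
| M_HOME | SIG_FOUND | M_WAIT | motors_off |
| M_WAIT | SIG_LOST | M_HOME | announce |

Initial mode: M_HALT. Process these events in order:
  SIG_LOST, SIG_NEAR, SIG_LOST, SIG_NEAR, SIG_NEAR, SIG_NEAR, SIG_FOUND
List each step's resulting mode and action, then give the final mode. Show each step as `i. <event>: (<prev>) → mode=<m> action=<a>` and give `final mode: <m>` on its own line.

1. SIG_LOST: (M_HALT) → mode=M_PICK action=motors_off
2. SIG_NEAR: (M_PICK) → mode=M_WAIT action=announce
3. SIG_LOST: (M_WAIT) → mode=M_HOME action=announce
4. SIG_NEAR: (M_HOME) → mode=M_DROP action=motors_off
5. SIG_NEAR: (M_DROP) → mode=M_NAV action=arm_extend
6. SIG_NEAR: (M_NAV) → mode=M_HALT action=motors_off
7. SIG_FOUND: (M_HALT) → mode=M_PICK action=spin_ccw

final mode: M_PICK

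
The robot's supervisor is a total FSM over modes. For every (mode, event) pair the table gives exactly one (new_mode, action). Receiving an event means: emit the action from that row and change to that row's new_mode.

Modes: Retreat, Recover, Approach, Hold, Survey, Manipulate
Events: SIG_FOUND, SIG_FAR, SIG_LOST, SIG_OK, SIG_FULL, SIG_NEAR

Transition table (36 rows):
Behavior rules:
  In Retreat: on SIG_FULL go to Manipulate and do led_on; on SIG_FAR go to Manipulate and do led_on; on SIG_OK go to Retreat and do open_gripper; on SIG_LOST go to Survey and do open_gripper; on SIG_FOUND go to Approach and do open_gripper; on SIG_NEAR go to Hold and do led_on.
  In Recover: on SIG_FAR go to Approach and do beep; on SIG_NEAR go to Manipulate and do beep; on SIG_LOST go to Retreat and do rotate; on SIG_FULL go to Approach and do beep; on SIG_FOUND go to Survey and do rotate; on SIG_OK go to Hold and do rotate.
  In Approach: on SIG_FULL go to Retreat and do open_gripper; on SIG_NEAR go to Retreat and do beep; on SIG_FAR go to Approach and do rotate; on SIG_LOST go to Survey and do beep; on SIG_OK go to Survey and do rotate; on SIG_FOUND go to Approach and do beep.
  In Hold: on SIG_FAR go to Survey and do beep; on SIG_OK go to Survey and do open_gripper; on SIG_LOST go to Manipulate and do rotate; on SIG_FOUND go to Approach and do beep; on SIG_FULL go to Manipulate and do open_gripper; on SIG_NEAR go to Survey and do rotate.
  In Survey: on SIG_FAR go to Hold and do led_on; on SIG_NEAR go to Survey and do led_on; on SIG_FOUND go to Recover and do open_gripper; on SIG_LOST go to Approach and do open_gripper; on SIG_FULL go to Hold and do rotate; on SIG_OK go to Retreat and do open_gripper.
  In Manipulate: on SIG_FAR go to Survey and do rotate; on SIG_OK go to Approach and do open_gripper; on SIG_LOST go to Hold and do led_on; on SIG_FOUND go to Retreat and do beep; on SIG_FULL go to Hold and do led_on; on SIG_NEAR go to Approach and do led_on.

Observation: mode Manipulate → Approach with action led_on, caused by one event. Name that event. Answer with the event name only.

SIG_NEAR

try SIG_FOUND: (Manipulate, SIG_FOUND) → (Retreat, beep)
try SIG_FAR: (Manipulate, SIG_FAR) → (Survey, rotate)
try SIG_LOST: (Manipulate, SIG_LOST) → (Hold, led_on)
try SIG_OK: (Manipulate, SIG_OK) → (Approach, open_gripper)
try SIG_FULL: (Manipulate, SIG_FULL) → (Hold, led_on)
try SIG_NEAR: (Manipulate, SIG_NEAR) → (Approach, led_on)  ← matches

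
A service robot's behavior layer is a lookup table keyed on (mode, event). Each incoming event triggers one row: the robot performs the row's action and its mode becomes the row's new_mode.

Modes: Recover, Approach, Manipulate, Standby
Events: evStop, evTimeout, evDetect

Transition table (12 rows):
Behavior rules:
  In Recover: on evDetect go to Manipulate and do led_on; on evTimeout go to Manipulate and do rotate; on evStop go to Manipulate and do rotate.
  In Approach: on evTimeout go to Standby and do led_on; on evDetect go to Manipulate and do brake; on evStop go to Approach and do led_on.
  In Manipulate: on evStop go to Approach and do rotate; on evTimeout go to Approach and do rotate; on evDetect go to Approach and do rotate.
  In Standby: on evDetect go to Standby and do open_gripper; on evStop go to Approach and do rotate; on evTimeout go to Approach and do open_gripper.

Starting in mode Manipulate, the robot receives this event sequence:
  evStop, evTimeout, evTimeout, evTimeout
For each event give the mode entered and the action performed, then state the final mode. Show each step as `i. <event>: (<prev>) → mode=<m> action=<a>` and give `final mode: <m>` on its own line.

final mode: Standby

1. evStop: (Manipulate) → mode=Approach action=rotate
2. evTimeout: (Approach) → mode=Standby action=led_on
3. evTimeout: (Standby) → mode=Approach action=open_gripper
4. evTimeout: (Approach) → mode=Standby action=led_on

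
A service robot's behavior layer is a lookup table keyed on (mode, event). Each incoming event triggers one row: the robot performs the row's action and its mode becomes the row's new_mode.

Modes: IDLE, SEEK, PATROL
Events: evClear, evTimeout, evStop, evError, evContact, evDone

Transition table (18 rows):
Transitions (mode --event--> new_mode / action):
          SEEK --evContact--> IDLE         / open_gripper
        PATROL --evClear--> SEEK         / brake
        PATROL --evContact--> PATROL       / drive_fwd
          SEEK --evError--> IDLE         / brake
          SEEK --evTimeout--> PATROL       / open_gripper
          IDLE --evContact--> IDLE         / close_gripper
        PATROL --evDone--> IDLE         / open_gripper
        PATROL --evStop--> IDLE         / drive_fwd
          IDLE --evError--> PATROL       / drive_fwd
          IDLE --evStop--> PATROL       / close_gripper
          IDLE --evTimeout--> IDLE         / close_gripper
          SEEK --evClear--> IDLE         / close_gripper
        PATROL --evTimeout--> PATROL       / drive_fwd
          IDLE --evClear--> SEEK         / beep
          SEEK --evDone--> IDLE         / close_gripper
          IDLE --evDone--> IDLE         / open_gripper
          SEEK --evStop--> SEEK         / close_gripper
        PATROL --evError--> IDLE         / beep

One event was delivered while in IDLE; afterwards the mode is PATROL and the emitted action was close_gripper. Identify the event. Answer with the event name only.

evStop

try evClear: (IDLE, evClear) → (SEEK, beep)
try evTimeout: (IDLE, evTimeout) → (IDLE, close_gripper)
try evStop: (IDLE, evStop) → (PATROL, close_gripper)  ← matches
try evError: (IDLE, evError) → (PATROL, drive_fwd)
try evContact: (IDLE, evContact) → (IDLE, close_gripper)
try evDone: (IDLE, evDone) → (IDLE, open_gripper)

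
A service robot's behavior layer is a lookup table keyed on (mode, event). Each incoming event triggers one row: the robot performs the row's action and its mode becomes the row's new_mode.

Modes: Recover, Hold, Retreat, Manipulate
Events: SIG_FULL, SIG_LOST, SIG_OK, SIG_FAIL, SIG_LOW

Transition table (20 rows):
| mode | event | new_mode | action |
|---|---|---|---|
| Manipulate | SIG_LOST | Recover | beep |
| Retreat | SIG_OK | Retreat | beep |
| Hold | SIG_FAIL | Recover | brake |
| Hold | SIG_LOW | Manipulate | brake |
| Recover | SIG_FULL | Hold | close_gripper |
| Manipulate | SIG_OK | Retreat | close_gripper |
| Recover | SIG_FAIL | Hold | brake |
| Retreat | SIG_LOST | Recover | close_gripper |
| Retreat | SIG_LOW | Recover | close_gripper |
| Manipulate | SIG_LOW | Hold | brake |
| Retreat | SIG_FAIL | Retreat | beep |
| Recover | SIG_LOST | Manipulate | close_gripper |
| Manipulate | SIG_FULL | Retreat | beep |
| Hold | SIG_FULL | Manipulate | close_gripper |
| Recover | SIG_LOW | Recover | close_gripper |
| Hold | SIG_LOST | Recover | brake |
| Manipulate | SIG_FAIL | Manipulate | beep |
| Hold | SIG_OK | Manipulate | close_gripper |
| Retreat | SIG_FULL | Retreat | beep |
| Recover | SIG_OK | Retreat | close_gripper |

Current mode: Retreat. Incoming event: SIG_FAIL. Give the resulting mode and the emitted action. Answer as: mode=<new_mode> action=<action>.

current mode = Retreat; filter table to that mode:
  (Retreat, SIG_OK) → (Retreat, beep)
  (Retreat, SIG_LOST) → (Recover, close_gripper)
  (Retreat, SIG_LOW) → (Recover, close_gripper)
  (Retreat, SIG_FAIL) → (Retreat, beep)  ← event matches
  (Retreat, SIG_FULL) → (Retreat, beep)
event = SIG_FAIL selects (Retreat, beep)

mode=Retreat action=beep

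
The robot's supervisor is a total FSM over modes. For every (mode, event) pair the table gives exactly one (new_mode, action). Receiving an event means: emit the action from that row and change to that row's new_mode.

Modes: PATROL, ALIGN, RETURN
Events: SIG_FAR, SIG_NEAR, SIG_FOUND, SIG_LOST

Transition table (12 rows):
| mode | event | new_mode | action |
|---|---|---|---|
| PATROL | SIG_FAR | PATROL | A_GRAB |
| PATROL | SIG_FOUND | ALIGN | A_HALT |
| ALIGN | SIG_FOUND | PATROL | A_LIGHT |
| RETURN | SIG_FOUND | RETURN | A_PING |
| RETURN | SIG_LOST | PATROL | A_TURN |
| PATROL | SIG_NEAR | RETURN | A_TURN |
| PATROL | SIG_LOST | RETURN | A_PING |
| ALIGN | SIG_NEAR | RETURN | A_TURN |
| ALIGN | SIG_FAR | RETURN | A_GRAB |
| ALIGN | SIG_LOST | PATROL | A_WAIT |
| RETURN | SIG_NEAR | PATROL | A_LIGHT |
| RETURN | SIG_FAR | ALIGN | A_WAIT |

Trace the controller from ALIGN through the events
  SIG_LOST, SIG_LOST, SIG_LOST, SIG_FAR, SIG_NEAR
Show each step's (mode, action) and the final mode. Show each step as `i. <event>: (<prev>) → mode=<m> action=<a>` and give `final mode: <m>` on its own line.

1. SIG_LOST: (ALIGN) → mode=PATROL action=A_WAIT
2. SIG_LOST: (PATROL) → mode=RETURN action=A_PING
3. SIG_LOST: (RETURN) → mode=PATROL action=A_TURN
4. SIG_FAR: (PATROL) → mode=PATROL action=A_GRAB
5. SIG_NEAR: (PATROL) → mode=RETURN action=A_TURN

final mode: RETURN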